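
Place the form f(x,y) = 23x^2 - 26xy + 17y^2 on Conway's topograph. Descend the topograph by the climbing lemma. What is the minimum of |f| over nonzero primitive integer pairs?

translate: b→20 (≡-26 mod 46), so (23,-26,17)→(23,20,14)
flip: (23,20,14)→(14,-20,23)
translate: b→8 (≡-20 mod 28), so (14,-20,23)→(14,8,17)
reduced (well bottom): (14,8,17) with a≤c, −a<b≤a
well minimum = a = 14

14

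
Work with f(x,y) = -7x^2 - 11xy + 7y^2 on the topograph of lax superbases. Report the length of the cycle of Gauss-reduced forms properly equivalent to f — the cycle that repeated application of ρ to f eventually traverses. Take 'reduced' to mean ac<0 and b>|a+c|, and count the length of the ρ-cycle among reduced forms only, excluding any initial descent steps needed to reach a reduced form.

D = 317, ⌊√D⌋ = 17
descent: ρ → (7,11,-7)  [lands on river]
river: ρ → (-7,17,1)
river: ρ → (1,17,-7)
river: ρ → (-7,11,7)
river: ρ → (7,17,-1)
river: ρ → (-1,17,7)
ρ-cycle length = 6 (tail of 1 descent step not counted)

6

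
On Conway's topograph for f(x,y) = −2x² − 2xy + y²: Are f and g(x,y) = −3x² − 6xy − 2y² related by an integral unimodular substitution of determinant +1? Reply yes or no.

D₁ = 12, D₂ = 12
river cycle of f (length 2): (1, 2, -2), (-2, 2, 1)
river cycle of g (length 2): (-2, 2, 1), (1, 2, -2)
cycles coincide ⇒ equivalent

yes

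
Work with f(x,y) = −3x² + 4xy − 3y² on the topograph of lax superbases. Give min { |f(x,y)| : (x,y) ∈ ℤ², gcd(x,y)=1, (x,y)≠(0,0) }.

translate: b→2 (≡-4 mod 6), so (3,-4,3)→(3,2,2)
flip: (3,2,2)→(2,-2,3)
translate: b→2 (≡-2 mod 4), so (2,-2,3)→(2,2,3)
reduced (well bottom): (2,2,3) with a≤c, −a<b≤a
well minimum |f| = |-2| = 2 (negative-definite)

2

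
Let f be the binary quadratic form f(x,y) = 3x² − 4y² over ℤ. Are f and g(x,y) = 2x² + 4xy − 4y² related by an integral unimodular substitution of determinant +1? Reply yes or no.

D₁ = 48, D₂ = 48
river cycle of f (length 2): (3, 6, -1), (-1, 6, 3)
river cycle of g (length 2): (-4, 4, 2), (2, 4, -4)
cycles differ ⇒ inequivalent

no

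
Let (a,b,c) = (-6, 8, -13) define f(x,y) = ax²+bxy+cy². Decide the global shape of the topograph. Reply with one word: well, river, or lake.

D = b²−4ac = 8² − 4·(-6)·(-13) = -248
D < 0 ⇒ definite ⇒ every region one sign ⇒ single well

well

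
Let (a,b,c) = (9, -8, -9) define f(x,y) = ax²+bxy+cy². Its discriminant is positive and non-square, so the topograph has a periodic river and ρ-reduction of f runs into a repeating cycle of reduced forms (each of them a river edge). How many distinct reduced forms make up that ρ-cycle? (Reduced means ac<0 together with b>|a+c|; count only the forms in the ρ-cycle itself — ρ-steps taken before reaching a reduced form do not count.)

D = 388, ⌊√D⌋ = 19
descent: ρ → (-9,8,9)  [lands on river]
river: ρ → (9,10,-8)
river: ρ → (-8,6,11)
river: ρ → (11,16,-3)
river: ρ → (-3,14,16)
river: ρ → (16,18,-1)
river: ρ → (-1,18,16)
river: ρ → (16,14,-3)
river: ρ → (-3,16,11)
river: ρ → (11,6,-8)
river: ρ → (-8,10,9)
river: ρ → (9,8,-9)
river: ρ → (-9,10,8)
river: ρ → (8,6,-11)
river: ρ → (-11,16,3)
river: ρ → (3,14,-16)
river: ρ → (-16,18,1)
river: ρ → (1,18,-16)
river: ρ → (-16,14,3)
river: ρ → (3,16,-11)
river: ρ → (-11,6,8)
river: ρ → (8,10,-9)
ρ-cycle length = 22 (tail of 1 descent step not counted)

22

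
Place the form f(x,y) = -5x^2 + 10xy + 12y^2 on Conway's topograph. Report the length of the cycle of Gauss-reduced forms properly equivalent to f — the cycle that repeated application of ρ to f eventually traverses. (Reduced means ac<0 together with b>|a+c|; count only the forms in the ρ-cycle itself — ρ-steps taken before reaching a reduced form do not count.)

D = 340, ⌊√D⌋ = 18
river: ρ → (12,14,-3)
river: ρ → (-3,16,7)
river: ρ → (7,12,-7)
river: ρ → (-7,16,3)
river: ρ → (3,14,-12)
river: ρ → (-12,10,5)
river: ρ → (5,10,-12)
river: ρ → (-12,14,3)
river: ρ → (3,16,-7)
river: ρ → (-7,12,7)
river: ρ → (7,16,-3)
river: ρ → (-3,14,12)
river: ρ → (12,10,-5)
river: ρ → (-5,10,12)
ρ-cycle length = 14 (tail of 0 descent steps not counted)

14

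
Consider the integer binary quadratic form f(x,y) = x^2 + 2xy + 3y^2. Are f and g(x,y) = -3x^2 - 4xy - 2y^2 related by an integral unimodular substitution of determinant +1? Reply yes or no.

D₁ = -8, D₂ = -8
f: translate: b→0 (≡2 mod 2), so (1,2,3)→(1,0,2)
f: reduced (well bottom): (1,0,2) with a≤c, −a<b≤a
g is negative-definite; reduce −g:
−g: translate: b→-2 (≡4 mod 6), so (3,4,2)→(3,-2,1)
−g: flip: (3,-2,1)→(1,2,3)
−g: translate: b→0 (≡2 mod 2), so (1,2,3)→(1,0,2)
−g: reduced (well bottom): (1,0,2) with a≤c, −a<b≤a
flip sign back: reduced form of g is (-1,0,-2)
reduced forms (1, 0, 2) vs (-1, 0, -2) ⇒ inequivalent

no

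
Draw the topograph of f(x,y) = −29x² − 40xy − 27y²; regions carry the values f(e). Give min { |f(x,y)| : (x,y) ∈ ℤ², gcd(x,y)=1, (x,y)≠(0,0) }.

translate: b→-18 (≡40 mod 58), so (29,40,27)→(29,-18,16)
flip: (29,-18,16)→(16,18,29)
translate: b→-14 (≡18 mod 32), so (16,18,29)→(16,-14,27)
reduced (well bottom): (16,-14,27) with a≤c, −a<b≤a
well minimum |f| = |-16| = 16 (negative-definite)

16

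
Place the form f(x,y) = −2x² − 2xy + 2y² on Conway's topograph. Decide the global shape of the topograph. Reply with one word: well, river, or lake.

D = b²−4ac = (-2)² − 4·(-2)·2 = 20
D > 0 non-square ⇒ indefinite ⇒ periodic river

river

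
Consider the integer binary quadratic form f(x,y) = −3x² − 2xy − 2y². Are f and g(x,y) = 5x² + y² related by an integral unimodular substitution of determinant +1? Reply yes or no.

D₁ = -20, D₂ = -20
f is negative-definite; reduce −f:
−f: flip: (3,2,2)→(2,-2,3)
−f: translate: b→2 (≡-2 mod 4), so (2,-2,3)→(2,2,3)
−f: reduced (well bottom): (2,2,3) with a≤c, −a<b≤a
flip sign back: reduced form of f is (-2,-2,-3)
g: flip: (5,0,1)→(1,0,5)
g: reduced (well bottom): (1,0,5) with a≤c, −a<b≤a
reduced forms (-2, -2, -3) vs (1, 0, 5) ⇒ inequivalent

no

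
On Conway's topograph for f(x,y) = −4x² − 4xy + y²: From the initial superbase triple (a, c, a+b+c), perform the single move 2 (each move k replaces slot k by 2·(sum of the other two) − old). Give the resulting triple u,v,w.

start (-4,1,-7) = (f(1,0),f(0,1),f(1,1))
replace slot 2: 2·((-4)+(-7)) − 1 = -23 → (-4,-23,-7)

-4,-23,-7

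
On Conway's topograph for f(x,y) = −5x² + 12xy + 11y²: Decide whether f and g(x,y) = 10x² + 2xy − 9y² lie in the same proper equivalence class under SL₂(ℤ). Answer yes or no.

D₁ = 364, D₂ = 364
river cycle of f (length 8): (11, 10, -6), (-6, 14, 7), (7, 14, -6), (-6, 10, 11), (11, 12, -5), (-5, 18, 2), (2, 18, -5), (-5, 12, 11)
river cycle of g (length 8): (-9, 16, 3), (3, 14, -14), (-14, 14, 3), (3, 16, -9), (-9, 2, 10), (10, 18, -1), (-1, 18, 10), (10, 2, -9)
cycles differ ⇒ inequivalent

no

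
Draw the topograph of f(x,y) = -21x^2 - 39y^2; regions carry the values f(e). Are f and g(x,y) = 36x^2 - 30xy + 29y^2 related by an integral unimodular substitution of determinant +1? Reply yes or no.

D₁ = -3276, D₂ = -3276
f is negative-definite; reduce −f:
−f: reduced (well bottom): (21,0,39) with a≤c, −a<b≤a
flip sign back: reduced form of f is (-21,0,-39)
g: flip: (36,-30,29)→(29,30,36)
g: translate: b→-28 (≡30 mod 58), so (29,30,36)→(29,-28,35)
g: reduced (well bottom): (29,-28,35) with a≤c, −a<b≤a
reduced forms (-21, 0, -39) vs (29, -28, 35) ⇒ inequivalent

no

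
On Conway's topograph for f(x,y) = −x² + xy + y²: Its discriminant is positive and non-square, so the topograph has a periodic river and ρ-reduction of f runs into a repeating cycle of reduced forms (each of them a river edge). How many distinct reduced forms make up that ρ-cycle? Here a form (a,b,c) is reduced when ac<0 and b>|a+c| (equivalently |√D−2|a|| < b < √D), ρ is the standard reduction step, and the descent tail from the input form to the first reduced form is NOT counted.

D = 5, ⌊√D⌋ = 2
river: ρ → (1,1,-1)
river: ρ → (-1,1,1)
ρ-cycle length = 2 (tail of 0 descent steps not counted)

2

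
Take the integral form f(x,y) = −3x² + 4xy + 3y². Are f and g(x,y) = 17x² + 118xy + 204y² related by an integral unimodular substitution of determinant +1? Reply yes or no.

D₁ = 52, D₂ = 52
river cycle of f (length 10): (3, 2, -4), (-4, 6, 1), (1, 6, -4), (-4, 2, 3), (3, 4, -3), (-3, 2, 4), (4, 6, -1), (-1, 6, 4), (4, 2, -3), (-3, 4, 3)
river cycle of g (length 10): (3, 2, -4), (-4, 6, 1), (1, 6, -4), (-4, 2, 3), (3, 4, -3), (-3, 2, 4), (4, 6, -1), (-1, 6, 4), (4, 2, -3), (-3, 4, 3)
cycles coincide ⇒ equivalent

yes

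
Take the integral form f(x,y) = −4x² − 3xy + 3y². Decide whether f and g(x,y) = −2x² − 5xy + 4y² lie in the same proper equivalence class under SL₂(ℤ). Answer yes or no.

D₁ = 57, D₂ = 57
river cycle of f (length 6): (3, 3, -4), (-4, 5, 2), (2, 7, -1), (-1, 7, 2), (2, 5, -4), (-4, 3, 3)
river cycle of g (length 6): (4, 5, -2), (-2, 7, 1), (1, 7, -2), (-2, 5, 4), (4, 3, -3), (-3, 3, 4)
cycles differ ⇒ inequivalent

no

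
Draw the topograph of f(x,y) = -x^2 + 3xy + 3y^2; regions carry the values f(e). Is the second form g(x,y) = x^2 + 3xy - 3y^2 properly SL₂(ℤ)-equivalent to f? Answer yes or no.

D₁ = 21, D₂ = 21
river cycle of f (length 2): (3, 3, -1), (-1, 3, 3)
river cycle of g (length 2): (-3, 3, 1), (1, 3, -3)
cycles differ ⇒ inequivalent

no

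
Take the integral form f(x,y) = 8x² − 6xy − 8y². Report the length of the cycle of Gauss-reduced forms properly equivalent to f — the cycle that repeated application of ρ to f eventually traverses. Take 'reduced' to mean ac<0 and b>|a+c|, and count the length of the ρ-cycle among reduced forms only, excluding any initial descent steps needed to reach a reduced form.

D = 292, ⌊√D⌋ = 17
descent: ρ → (-8,6,8)  [lands on river]
river: ρ → (8,10,-6)
river: ρ → (-6,14,4)
river: ρ → (4,10,-12)
river: ρ → (-12,14,2)
river: ρ → (2,14,-12)
river: ρ → (-12,10,4)
river: ρ → (4,14,-6)
river: ρ → (-6,10,8)
river: ρ → (8,6,-8)
river: ρ → (-8,10,6)
river: ρ → (6,14,-4)
river: ρ → (-4,10,12)
river: ρ → (12,14,-2)
river: ρ → (-2,14,12)
river: ρ → (12,10,-4)
river: ρ → (-4,14,6)
river: ρ → (6,10,-8)
ρ-cycle length = 18 (tail of 1 descent step not counted)

18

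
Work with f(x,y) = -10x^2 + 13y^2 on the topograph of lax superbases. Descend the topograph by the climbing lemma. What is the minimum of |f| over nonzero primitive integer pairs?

descent: ρ → (13,0,-10)
descent: ρ → (-10,20,3)  [lands on river]
river: ρ → (3,22,-3)
river: ρ → (-3,20,10)
river: ρ → (10,20,-3)
river: ρ → (-3,22,3)
river: ρ → (3,20,-10)
closes: descent 2, river 6
min |a| on river = 3

3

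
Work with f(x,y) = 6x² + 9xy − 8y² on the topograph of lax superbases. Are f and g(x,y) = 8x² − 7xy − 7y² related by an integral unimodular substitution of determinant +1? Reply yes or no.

D₁ = 273, D₂ = 273
river cycle of f (length 8): (-8, 7, 7), (7, 7, -8), (-8, 9, 6), (6, 15, -2), (-2, 13, 13), (13, 13, -2), (-2, 15, 6), (6, 9, -8)
river cycle of g (length 8): (-7, 7, 8), (8, 9, -6), (-6, 15, 2), (2, 13, -13), (-13, 13, 2), (2, 15, -6), (-6, 9, 8), (8, 7, -7)
cycles differ ⇒ inequivalent

no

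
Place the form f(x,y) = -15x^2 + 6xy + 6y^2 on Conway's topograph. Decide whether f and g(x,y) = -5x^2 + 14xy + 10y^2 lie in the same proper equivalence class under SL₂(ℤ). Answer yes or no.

D₁ = 396, D₂ = 396
river cycle of f (length 2): (6, 18, -3), (-3, 18, 6)
river cycle of g (length 4): (10, 6, -9), (-9, 12, 7), (7, 16, -5), (-5, 14, 10)
cycles differ ⇒ inequivalent

no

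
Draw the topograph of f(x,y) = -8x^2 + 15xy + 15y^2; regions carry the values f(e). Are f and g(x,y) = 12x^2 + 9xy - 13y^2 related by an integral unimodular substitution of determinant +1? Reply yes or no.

D₁ = 705, D₂ = 705
river cycle of f (length 14): (15, 15, -8), (-8, 17, 13), (13, 9, -12), (-12, 15, 10), (10, 25, -2), (-2, 23, 22), (22, 21, -3), (-3, 21, 22), (22, 23, -2), (-2, 25, 10), … (4 more)
river cycle of g (length 14): (-13, 17, 8), (8, 15, -15), (-15, 15, 8), (8, 17, -13), (-13, 9, 12), (12, 15, -10), (-10, 25, 2), (2, 23, -22), (-22, 21, 3), (3, 21, -22), … (4 more)
cycles differ ⇒ inequivalent

no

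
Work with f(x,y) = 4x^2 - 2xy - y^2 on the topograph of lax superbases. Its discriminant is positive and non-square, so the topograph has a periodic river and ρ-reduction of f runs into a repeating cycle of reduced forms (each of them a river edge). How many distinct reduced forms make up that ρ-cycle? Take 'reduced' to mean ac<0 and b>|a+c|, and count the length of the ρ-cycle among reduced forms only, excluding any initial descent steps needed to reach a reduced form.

D = 20, ⌊√D⌋ = 4
descent: ρ → (-1,4,1)  [lands on river]
river: ρ → (1,4,-1)
ρ-cycle length = 2 (tail of 1 descent step not counted)

2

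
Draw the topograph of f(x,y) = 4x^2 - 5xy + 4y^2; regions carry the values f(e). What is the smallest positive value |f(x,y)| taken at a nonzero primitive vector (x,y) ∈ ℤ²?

translate: b→3 (≡-5 mod 8), so (4,-5,4)→(4,3,3)
flip: (4,3,3)→(3,-3,4)
translate: b→3 (≡-3 mod 6), so (3,-3,4)→(3,3,4)
reduced (well bottom): (3,3,4) with a≤c, −a<b≤a
well minimum = a = 3

3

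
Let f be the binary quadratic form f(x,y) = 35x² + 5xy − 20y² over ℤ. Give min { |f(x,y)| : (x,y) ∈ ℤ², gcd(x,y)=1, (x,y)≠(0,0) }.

descent: ρ → (-20,35,20)  [lands on river]
river: ρ → (20,45,-10)
river: ρ → (-10,35,40)
river: ρ → (40,45,-5)
river: ρ → (-5,45,40)
river: ρ → (40,35,-10)
river: ρ → (-10,45,20)
river: ρ → (20,35,-20)
river: ρ → (-20,45,10)
river: ρ → (10,35,-40)
river: ρ → (-40,45,5)
river: ρ → (5,45,-40)
river: ρ → (-40,35,10)
river: ρ → (10,45,-20)
closes: descent 1, river 14
min |a| on river = 5

5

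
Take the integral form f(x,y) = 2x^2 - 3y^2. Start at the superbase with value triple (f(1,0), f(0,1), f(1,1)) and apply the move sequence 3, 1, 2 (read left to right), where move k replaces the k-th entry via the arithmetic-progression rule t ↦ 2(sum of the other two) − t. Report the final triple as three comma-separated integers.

start (2,-3,-1) = (f(1,0),f(0,1),f(1,1))
replace slot 3: 2·(2+(-3)) − (-1) = -1 → (2,-3,-1)
replace slot 1: 2·((-3)+(-1)) − 2 = -10 → (-10,-3,-1)
replace slot 2: 2·((-10)+(-1)) − (-3) = -19 → (-10,-19,-1)

-10,-19,-1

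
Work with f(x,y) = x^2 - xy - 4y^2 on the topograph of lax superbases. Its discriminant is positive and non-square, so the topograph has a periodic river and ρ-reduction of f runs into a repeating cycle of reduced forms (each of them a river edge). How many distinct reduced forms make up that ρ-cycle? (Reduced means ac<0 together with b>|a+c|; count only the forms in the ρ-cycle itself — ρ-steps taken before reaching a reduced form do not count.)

D = 17, ⌊√D⌋ = 4
descent: ρ → (-4,1,1)
descent: ρ → (1,3,-2)  [lands on river]
river: ρ → (-2,1,2)
river: ρ → (2,3,-1)
river: ρ → (-1,3,2)
river: ρ → (2,1,-2)
river: ρ → (-2,3,1)
ρ-cycle length = 6 (tail of 2 descent steps not counted)

6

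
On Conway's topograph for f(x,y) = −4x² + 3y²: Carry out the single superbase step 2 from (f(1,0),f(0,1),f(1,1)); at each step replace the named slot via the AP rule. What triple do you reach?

start (-4,3,-1) = (f(1,0),f(0,1),f(1,1))
replace slot 2: 2·((-4)+(-1)) − 3 = -13 → (-4,-13,-1)

-4,-13,-1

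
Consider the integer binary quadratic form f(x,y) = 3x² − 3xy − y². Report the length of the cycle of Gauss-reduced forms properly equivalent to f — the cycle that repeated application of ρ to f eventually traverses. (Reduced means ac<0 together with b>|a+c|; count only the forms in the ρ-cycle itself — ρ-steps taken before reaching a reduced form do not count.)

D = 21, ⌊√D⌋ = 4
descent: ρ → (-1,3,3)  [lands on river]
river: ρ → (3,3,-1)
ρ-cycle length = 2 (tail of 1 descent step not counted)

2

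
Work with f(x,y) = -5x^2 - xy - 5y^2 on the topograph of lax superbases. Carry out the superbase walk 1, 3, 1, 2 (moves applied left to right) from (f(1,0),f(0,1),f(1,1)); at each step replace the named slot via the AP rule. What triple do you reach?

start (-5,-5,-11) = (f(1,0),f(0,1),f(1,1))
replace slot 1: 2·((-5)+(-11)) − (-5) = -27 → (-27,-5,-11)
replace slot 3: 2·((-27)+(-5)) − (-11) = -53 → (-27,-5,-53)
replace slot 1: 2·((-5)+(-53)) − (-27) = -89 → (-89,-5,-53)
replace slot 2: 2·((-89)+(-53)) − (-5) = -279 → (-89,-279,-53)

-89,-279,-53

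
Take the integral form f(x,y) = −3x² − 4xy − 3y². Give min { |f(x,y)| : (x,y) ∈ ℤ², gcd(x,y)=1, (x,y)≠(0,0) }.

translate: b→-2 (≡4 mod 6), so (3,4,3)→(3,-2,2)
flip: (3,-2,2)→(2,2,3)
reduced (well bottom): (2,2,3) with a≤c, −a<b≤a
well minimum |f| = |-2| = 2 (negative-definite)

2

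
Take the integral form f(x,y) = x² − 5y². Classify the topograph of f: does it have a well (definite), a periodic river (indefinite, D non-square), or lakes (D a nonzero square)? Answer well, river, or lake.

D = b²−4ac = 0² − 4·1·(-5) = 20
D > 0 non-square ⇒ indefinite ⇒ periodic river

river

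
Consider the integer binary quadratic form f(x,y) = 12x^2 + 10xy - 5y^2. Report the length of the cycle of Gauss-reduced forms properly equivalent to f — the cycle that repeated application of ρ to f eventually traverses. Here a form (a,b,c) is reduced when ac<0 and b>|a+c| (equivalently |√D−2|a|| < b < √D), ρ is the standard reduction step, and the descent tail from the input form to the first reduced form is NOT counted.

D = 340, ⌊√D⌋ = 18
river: ρ → (-5,10,12)
river: ρ → (12,14,-3)
river: ρ → (-3,16,7)
river: ρ → (7,12,-7)
river: ρ → (-7,16,3)
river: ρ → (3,14,-12)
river: ρ → (-12,10,5)
river: ρ → (5,10,-12)
river: ρ → (-12,14,3)
river: ρ → (3,16,-7)
river: ρ → (-7,12,7)
river: ρ → (7,16,-3)
river: ρ → (-3,14,12)
river: ρ → (12,10,-5)
ρ-cycle length = 14 (tail of 0 descent steps not counted)

14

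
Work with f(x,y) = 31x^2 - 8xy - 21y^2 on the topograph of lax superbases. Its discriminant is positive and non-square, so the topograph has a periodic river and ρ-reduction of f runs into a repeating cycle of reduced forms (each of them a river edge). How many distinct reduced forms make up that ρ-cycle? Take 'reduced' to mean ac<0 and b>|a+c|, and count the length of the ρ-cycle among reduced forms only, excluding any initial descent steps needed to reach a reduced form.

D = 2668, ⌊√D⌋ = 51
descent: ρ → (-21,50,2)  [lands on river]
river: ρ → (2,50,-21)
river: ρ → (-21,34,18)
river: ρ → (18,38,-17)
river: ρ → (-17,30,26)
river: ρ → (26,22,-21)
river: ρ → (-21,20,27)
river: ρ → (27,34,-14)
river: ρ → (-14,50,3)
river: ρ → (3,46,-46)
river: ρ → (-46,46,3)
river: ρ → (3,50,-14)
river: ρ → (-14,34,27)
river: ρ → (27,20,-21)
river: ρ → (-21,22,26)
river: ρ → (26,30,-17)
river: ρ → (-17,38,18)
river: ρ → (18,34,-21)
ρ-cycle length = 18 (tail of 1 descent step not counted)

18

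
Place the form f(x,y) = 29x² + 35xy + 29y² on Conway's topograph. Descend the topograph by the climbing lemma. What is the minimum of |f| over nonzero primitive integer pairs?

translate: b→-23 (≡35 mod 58), so (29,35,29)→(29,-23,23)
flip: (29,-23,23)→(23,23,29)
reduced (well bottom): (23,23,29) with a≤c, −a<b≤a
well minimum = a = 23

23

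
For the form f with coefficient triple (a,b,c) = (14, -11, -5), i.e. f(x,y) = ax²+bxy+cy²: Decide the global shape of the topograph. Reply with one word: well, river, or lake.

D = b²−4ac = (-11)² − 4·14·(-5) = 401
D > 0 non-square ⇒ indefinite ⇒ periodic river

river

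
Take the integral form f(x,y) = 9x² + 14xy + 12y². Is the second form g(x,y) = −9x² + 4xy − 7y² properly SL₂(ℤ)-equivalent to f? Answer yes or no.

D₁ = -236, D₂ = -236
f: translate: b→-4 (≡14 mod 18), so (9,14,12)→(9,-4,7)
f: flip: (9,-4,7)→(7,4,9)
f: reduced (well bottom): (7,4,9) with a≤c, −a<b≤a
g is negative-definite; reduce −g:
−g: flip: (9,-4,7)→(7,4,9)
−g: reduced (well bottom): (7,4,9) with a≤c, −a<b≤a
flip sign back: reduced form of g is (-7,-4,-9)
reduced forms (7, 4, 9) vs (-7, -4, -9) ⇒ inequivalent

no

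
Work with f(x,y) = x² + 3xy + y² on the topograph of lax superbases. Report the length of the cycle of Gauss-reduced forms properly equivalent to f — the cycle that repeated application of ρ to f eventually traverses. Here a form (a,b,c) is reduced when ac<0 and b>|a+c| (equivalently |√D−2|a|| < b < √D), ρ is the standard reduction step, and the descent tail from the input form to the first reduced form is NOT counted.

D = 5, ⌊√D⌋ = 2
descent: ρ → (1,1,-1)  [lands on river]
river: ρ → (-1,1,1)
ρ-cycle length = 2 (tail of 1 descent step not counted)

2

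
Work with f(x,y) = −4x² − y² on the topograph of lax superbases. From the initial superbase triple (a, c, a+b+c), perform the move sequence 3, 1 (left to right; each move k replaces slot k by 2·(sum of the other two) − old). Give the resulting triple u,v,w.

start (-4,-1,-5) = (f(1,0),f(0,1),f(1,1))
replace slot 3: 2·((-4)+(-1)) − (-5) = -5 → (-4,-1,-5)
replace slot 1: 2·((-1)+(-5)) − (-4) = -8 → (-8,-1,-5)

-8,-1,-5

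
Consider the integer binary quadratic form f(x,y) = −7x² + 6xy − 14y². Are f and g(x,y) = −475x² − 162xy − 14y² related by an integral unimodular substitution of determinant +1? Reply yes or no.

D₁ = -356, D₂ = -356
f is negative-definite; reduce −f:
−f: reduced (well bottom): (7,-6,14) with a≤c, −a<b≤a
flip sign back: reduced form of f is (-7,6,-14)
g is negative-definite; reduce −g:
−g: flip: (475,162,14)→(14,-162,475)
−g: translate: b→6 (≡-162 mod 28), so (14,-162,475)→(14,6,7)
−g: flip: (14,6,7)→(7,-6,14)
−g: reduced (well bottom): (7,-6,14) with a≤c, −a<b≤a
flip sign back: reduced form of g is (-7,6,-14)
reduced forms (-7, 6, -14) vs (-7, 6, -14) ⇒ equivalent

yes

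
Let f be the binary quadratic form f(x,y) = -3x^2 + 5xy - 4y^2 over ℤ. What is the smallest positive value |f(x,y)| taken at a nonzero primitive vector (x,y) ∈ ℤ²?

translate: b→1 (≡-5 mod 6), so (3,-5,4)→(3,1,2)
flip: (3,1,2)→(2,-1,3)
reduced (well bottom): (2,-1,3) with a≤c, −a<b≤a
well minimum |f| = |-2| = 2 (negative-definite)

2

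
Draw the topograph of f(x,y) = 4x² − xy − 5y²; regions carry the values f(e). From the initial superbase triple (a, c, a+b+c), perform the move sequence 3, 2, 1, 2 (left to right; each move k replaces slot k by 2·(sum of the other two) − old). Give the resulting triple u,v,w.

start (4,-5,-2) = (f(1,0),f(0,1),f(1,1))
replace slot 3: 2·(4+(-5)) − (-2) = 0 → (4,-5,0)
replace slot 2: 2·(4+0) − (-5) = 13 → (4,13,0)
replace slot 1: 2·(13+0) − 4 = 22 → (22,13,0)
replace slot 2: 2·(22+0) − 13 = 31 → (22,31,0)

22,31,0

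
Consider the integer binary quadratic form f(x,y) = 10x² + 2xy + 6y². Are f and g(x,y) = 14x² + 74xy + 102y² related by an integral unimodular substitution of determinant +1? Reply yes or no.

D₁ = -236, D₂ = -236
f: flip: (10,2,6)→(6,-2,10)
f: reduced (well bottom): (6,-2,10) with a≤c, −a<b≤a
g: translate: b→-10 (≡74 mod 28), so (14,74,102)→(14,-10,6)
g: flip: (14,-10,6)→(6,10,14)
g: translate: b→-2 (≡10 mod 12), so (6,10,14)→(6,-2,10)
g: reduced (well bottom): (6,-2,10) with a≤c, −a<b≤a
reduced forms (6, -2, 10) vs (6, -2, 10) ⇒ equivalent

yes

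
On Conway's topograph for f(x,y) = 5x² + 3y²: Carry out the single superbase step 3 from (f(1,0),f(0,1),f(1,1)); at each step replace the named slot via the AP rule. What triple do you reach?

start (5,3,8) = (f(1,0),f(0,1),f(1,1))
replace slot 3: 2·(5+3) − 8 = 8 → (5,3,8)

5,3,8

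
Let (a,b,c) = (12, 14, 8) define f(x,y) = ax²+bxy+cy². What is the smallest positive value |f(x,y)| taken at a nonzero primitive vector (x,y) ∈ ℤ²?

translate: b→-10 (≡14 mod 24), so (12,14,8)→(12,-10,6)
flip: (12,-10,6)→(6,10,12)
translate: b→-2 (≡10 mod 12), so (6,10,12)→(6,-2,8)
reduced (well bottom): (6,-2,8) with a≤c, −a<b≤a
well minimum = a = 6

6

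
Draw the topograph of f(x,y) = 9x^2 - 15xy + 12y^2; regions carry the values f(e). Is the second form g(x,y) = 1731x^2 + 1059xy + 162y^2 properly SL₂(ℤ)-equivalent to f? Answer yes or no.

D₁ = -207, D₂ = -207
f: translate: b→3 (≡-15 mod 18), so (9,-15,12)→(9,3,6)
f: flip: (9,3,6)→(6,-3,9)
f: reduced (well bottom): (6,-3,9) with a≤c, −a<b≤a
g: flip: (1731,1059,162)→(162,-1059,1731)
g: translate: b→-87 (≡-1059 mod 324), so (162,-1059,1731)→(162,-87,12)
g: flip: (162,-87,12)→(12,87,162)
g: translate: b→-9 (≡87 mod 24), so (12,87,162)→(12,-9,6)
g: flip: (12,-9,6)→(6,9,12)
g: translate: b→-3 (≡9 mod 12), so (6,9,12)→(6,-3,9)
g: reduced (well bottom): (6,-3,9) with a≤c, −a<b≤a
reduced forms (6, -3, 9) vs (6, -3, 9) ⇒ equivalent

yes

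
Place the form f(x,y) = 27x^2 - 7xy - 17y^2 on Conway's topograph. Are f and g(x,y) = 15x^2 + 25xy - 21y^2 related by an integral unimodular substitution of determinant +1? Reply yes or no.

D₁ = 1885, D₂ = 1885
river cycle of f (length 4): (-17, 41, 3), (3, 43, -3), (-3, 41, 17), (17, 27, -17)
river cycle of g (length 10): (-21, 17, 19), (19, 21, -19), (-19, 17, 21), (21, 25, -15), (-15, 35, 11), (11, 31, -21), (-21, 11, 21), (21, 31, -11), (-11, 35, 15), (15, 25, -21)
cycles differ ⇒ inequivalent

no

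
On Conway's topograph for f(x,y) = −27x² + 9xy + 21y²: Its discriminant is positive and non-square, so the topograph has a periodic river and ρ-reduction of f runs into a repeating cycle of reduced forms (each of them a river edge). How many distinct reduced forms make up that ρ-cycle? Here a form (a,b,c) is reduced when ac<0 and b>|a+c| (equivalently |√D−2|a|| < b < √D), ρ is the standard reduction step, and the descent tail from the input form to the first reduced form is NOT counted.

D = 2349, ⌊√D⌋ = 48
river: ρ → (21,33,-15)
river: ρ → (-15,27,27)
river: ρ → (27,27,-15)
river: ρ → (-15,33,21)
river: ρ → (21,9,-27)
river: ρ → (-27,45,3)
river: ρ → (3,45,-27)
river: ρ → (-27,9,21)
ρ-cycle length = 8 (tail of 0 descent steps not counted)

8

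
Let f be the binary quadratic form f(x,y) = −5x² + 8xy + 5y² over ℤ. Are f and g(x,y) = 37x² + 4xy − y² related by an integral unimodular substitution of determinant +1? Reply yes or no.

D₁ = 164, D₂ = 164
river cycle of f (length 6): (5, 12, -1), (-1, 12, 5), (5, 8, -5), (-5, 12, 1), (1, 12, -5), (-5, 8, 5)
river cycle of g (length 6): (-1, 12, 5), (5, 8, -5), (-5, 12, 1), (1, 12, -5), (-5, 8, 5), (5, 12, -1)
cycles coincide ⇒ equivalent

yes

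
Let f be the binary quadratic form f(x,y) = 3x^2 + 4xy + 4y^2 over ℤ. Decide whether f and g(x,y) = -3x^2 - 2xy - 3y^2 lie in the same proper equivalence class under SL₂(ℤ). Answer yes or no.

D₁ = -32, D₂ = -32
f: translate: b→-2 (≡4 mod 6), so (3,4,4)→(3,-2,3)
f: flip: (3,-2,3)→(3,2,3)
f: reduced (well bottom): (3,2,3) with a≤c, −a<b≤a
g is negative-definite; reduce −g:
−g: reduced (well bottom): (3,2,3) with a≤c, −a<b≤a
flip sign back: reduced form of g is (-3,-2,-3)
reduced forms (3, 2, 3) vs (-3, -2, -3) ⇒ inequivalent

no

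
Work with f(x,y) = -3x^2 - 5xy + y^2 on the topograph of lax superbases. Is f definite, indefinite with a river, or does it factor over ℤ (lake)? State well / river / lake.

D = b²−4ac = (-5)² − 4·(-3)·1 = 37
D > 0 non-square ⇒ indefinite ⇒ periodic river

river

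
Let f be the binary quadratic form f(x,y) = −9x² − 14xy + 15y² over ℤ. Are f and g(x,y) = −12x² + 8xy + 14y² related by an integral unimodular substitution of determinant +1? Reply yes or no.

D₁ = 736, D₂ = 736
river cycle of f (length 12): (15, 14, -9), (-9, 22, 7), (7, 20, -12), (-12, 4, 15), (15, 26, -1), (-1, 26, 15), (15, 4, -12), (-12, 20, 7), (7, 22, -9), (-9, 14, 15), … (2 more)
river cycle of g (length 12): (14, 20, -6), (-6, 16, 20), (20, 24, -2), (-2, 24, 20), (20, 16, -6), (-6, 20, 14), (14, 8, -12), (-12, 16, 10), (10, 24, -4), (-4, 24, 10), … (2 more)
cycles differ ⇒ inequivalent

no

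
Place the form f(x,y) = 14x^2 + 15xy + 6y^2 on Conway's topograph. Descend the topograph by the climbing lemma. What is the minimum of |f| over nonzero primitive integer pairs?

translate: b→-13 (≡15 mod 28), so (14,15,6)→(14,-13,5)
flip: (14,-13,5)→(5,13,14)
translate: b→3 (≡13 mod 10), so (5,13,14)→(5,3,6)
reduced (well bottom): (5,3,6) with a≤c, −a<b≤a
well minimum = a = 5

5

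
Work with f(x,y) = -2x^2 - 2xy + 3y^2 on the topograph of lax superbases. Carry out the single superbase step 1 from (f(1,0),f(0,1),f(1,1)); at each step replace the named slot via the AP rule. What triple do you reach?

start (-2,3,-1) = (f(1,0),f(0,1),f(1,1))
replace slot 1: 2·(3+(-1)) − (-2) = 6 → (6,3,-1)

6,3,-1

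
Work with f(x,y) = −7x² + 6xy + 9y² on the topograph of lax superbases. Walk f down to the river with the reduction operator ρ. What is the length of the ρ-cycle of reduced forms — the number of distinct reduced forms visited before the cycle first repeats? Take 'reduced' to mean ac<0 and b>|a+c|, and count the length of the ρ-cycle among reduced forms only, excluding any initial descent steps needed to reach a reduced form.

D = 288, ⌊√D⌋ = 16
river: ρ → (9,12,-4)
river: ρ → (-4,12,9)
river: ρ → (9,6,-7)
river: ρ → (-7,8,8)
river: ρ → (8,8,-7)
river: ρ → (-7,6,9)
ρ-cycle length = 6 (tail of 0 descent steps not counted)

6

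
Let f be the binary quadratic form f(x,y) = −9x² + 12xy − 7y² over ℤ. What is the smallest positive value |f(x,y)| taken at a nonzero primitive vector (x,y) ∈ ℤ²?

translate: b→6 (≡-12 mod 18), so (9,-12,7)→(9,6,4)
flip: (9,6,4)→(4,-6,9)
translate: b→2 (≡-6 mod 8), so (4,-6,9)→(4,2,7)
reduced (well bottom): (4,2,7) with a≤c, −a<b≤a
well minimum |f| = |-4| = 4 (negative-definite)

4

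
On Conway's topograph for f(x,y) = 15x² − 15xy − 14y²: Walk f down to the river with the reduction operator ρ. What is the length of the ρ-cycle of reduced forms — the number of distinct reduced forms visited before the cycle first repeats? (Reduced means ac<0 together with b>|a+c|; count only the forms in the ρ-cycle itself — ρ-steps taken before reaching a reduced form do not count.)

D = 1065, ⌊√D⌋ = 32
descent: ρ → (-14,15,15)  [lands on river]
river: ρ → (15,15,-14)
river: ρ → (-14,13,16)
river: ρ → (16,19,-11)
river: ρ → (-11,25,10)
river: ρ → (10,15,-21)
river: ρ → (-21,27,4)
river: ρ → (4,29,-14)
river: ρ → (-14,27,6)
river: ρ → (6,21,-26)
river: ρ → (-26,31,1)
river: ρ → (1,31,-26)
river: ρ → (-26,21,6)
river: ρ → (6,27,-14)
river: ρ → (-14,29,4)
river: ρ → (4,27,-21)
river: ρ → (-21,15,10)
river: ρ → (10,25,-11)
river: ρ → (-11,19,16)
river: ρ → (16,13,-14)
ρ-cycle length = 20 (tail of 1 descent step not counted)

20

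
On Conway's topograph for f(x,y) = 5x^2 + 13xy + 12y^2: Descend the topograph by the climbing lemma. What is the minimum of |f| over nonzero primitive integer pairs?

translate: b→3 (≡13 mod 10), so (5,13,12)→(5,3,4)
flip: (5,3,4)→(4,-3,5)
reduced (well bottom): (4,-3,5) with a≤c, −a<b≤a
well minimum = a = 4

4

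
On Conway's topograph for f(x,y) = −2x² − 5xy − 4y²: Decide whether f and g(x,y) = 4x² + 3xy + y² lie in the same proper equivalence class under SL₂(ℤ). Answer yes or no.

D₁ = -7, D₂ = -7
f is negative-definite; reduce −f:
−f: translate: b→1 (≡5 mod 4), so (2,5,4)→(2,1,1)
−f: flip: (2,1,1)→(1,-1,2)
−f: translate: b→1 (≡-1 mod 2), so (1,-1,2)→(1,1,2)
−f: reduced (well bottom): (1,1,2) with a≤c, −a<b≤a
flip sign back: reduced form of f is (-1,-1,-2)
g: flip: (4,3,1)→(1,-3,4)
g: translate: b→1 (≡-3 mod 2), so (1,-3,4)→(1,1,2)
g: reduced (well bottom): (1,1,2) with a≤c, −a<b≤a
reduced forms (-1, -1, -2) vs (1, 1, 2) ⇒ inequivalent

no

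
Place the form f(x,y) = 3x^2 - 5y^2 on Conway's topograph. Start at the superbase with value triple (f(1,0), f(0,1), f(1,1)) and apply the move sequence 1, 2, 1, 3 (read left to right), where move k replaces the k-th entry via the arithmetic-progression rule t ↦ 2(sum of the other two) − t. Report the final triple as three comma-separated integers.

start (3,-5,-2) = (f(1,0),f(0,1),f(1,1))
replace slot 1: 2·((-5)+(-2)) − 3 = -17 → (-17,-5,-2)
replace slot 2: 2·((-17)+(-2)) − (-5) = -33 → (-17,-33,-2)
replace slot 1: 2·((-33)+(-2)) − (-17) = -53 → (-53,-33,-2)
replace slot 3: 2·((-53)+(-33)) − (-2) = -170 → (-53,-33,-170)

-53,-33,-170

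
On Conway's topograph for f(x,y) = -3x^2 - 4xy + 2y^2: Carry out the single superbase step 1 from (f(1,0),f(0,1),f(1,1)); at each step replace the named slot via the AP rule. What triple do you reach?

start (-3,2,-5) = (f(1,0),f(0,1),f(1,1))
replace slot 1: 2·(2+(-5)) − (-3) = -3 → (-3,2,-5)

-3,2,-5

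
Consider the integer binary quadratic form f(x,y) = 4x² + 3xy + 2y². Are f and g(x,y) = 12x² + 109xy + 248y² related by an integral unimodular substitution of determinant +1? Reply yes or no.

D₁ = -23, D₂ = -23
f: flip: (4,3,2)→(2,-3,4)
f: translate: b→1 (≡-3 mod 4), so (2,-3,4)→(2,1,3)
f: reduced (well bottom): (2,1,3) with a≤c, −a<b≤a
g: translate: b→-11 (≡109 mod 24), so (12,109,248)→(12,-11,3)
g: flip: (12,-11,3)→(3,11,12)
g: translate: b→-1 (≡11 mod 6), so (3,11,12)→(3,-1,2)
g: flip: (3,-1,2)→(2,1,3)
g: reduced (well bottom): (2,1,3) with a≤c, −a<b≤a
reduced forms (2, 1, 3) vs (2, 1, 3) ⇒ equivalent

yes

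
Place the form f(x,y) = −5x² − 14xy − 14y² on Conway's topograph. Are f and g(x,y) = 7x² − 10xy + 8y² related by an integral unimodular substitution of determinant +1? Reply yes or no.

D₁ = -84, D₂ = -124
discriminants differ ⇒ not SL₂(ℤ)-equivalent

no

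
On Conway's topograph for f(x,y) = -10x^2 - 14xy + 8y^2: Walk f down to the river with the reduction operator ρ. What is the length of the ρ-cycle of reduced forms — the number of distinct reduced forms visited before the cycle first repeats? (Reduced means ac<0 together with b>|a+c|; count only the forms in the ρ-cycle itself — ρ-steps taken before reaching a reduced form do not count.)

D = 516, ⌊√D⌋ = 22
descent: ρ → (8,14,-10)  [lands on river]
river: ρ → (-10,6,12)
river: ρ → (12,18,-4)
river: ρ → (-4,22,2)
river: ρ → (2,22,-4)
river: ρ → (-4,18,12)
river: ρ → (12,6,-10)
river: ρ → (-10,14,8)
river: ρ → (8,18,-6)
river: ρ → (-6,18,8)
ρ-cycle length = 10 (tail of 1 descent step not counted)

10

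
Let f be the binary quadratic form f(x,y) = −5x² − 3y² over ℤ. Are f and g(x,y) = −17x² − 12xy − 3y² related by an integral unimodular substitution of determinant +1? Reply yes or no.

D₁ = -60, D₂ = -60
f is negative-definite; reduce −f:
−f: flip: (5,0,3)→(3,0,5)
−f: reduced (well bottom): (3,0,5) with a≤c, −a<b≤a
flip sign back: reduced form of f is (-3,0,-5)
g is negative-definite; reduce −g:
−g: flip: (17,12,3)→(3,-12,17)
−g: translate: b→0 (≡-12 mod 6), so (3,-12,17)→(3,0,5)
−g: reduced (well bottom): (3,0,5) with a≤c, −a<b≤a
flip sign back: reduced form of g is (-3,0,-5)
reduced forms (-3, 0, -5) vs (-3, 0, -5) ⇒ equivalent

yes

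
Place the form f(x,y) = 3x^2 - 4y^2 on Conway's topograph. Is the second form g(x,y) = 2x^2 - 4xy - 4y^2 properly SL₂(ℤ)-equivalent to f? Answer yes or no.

D₁ = 48, D₂ = 48
river cycle of f (length 2): (3, 6, -1), (-1, 6, 3)
river cycle of g (length 2): (-4, 4, 2), (2, 4, -4)
cycles differ ⇒ inequivalent

no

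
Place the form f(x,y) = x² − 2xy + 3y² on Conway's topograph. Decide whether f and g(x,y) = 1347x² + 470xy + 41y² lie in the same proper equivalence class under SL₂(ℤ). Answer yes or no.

D₁ = -8, D₂ = -8
f: translate: b→0 (≡-2 mod 2), so (1,-2,3)→(1,0,2)
f: reduced (well bottom): (1,0,2) with a≤c, −a<b≤a
g: flip: (1347,470,41)→(41,-470,1347)
g: translate: b→22 (≡-470 mod 82), so (41,-470,1347)→(41,22,3)
g: flip: (41,22,3)→(3,-22,41)
g: translate: b→2 (≡-22 mod 6), so (3,-22,41)→(3,2,1)
g: flip: (3,2,1)→(1,-2,3)
g: translate: b→0 (≡-2 mod 2), so (1,-2,3)→(1,0,2)
g: reduced (well bottom): (1,0,2) with a≤c, −a<b≤a
reduced forms (1, 0, 2) vs (1, 0, 2) ⇒ equivalent

yes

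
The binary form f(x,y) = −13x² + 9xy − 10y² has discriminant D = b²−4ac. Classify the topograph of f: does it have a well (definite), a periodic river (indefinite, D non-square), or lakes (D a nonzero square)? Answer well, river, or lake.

D = b²−4ac = 9² − 4·(-13)·(-10) = -439
D < 0 ⇒ definite ⇒ every region one sign ⇒ single well

well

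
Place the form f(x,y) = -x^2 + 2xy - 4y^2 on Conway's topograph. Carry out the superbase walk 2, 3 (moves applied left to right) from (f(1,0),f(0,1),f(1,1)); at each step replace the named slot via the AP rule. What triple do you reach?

start (-1,-4,-3) = (f(1,0),f(0,1),f(1,1))
replace slot 2: 2·((-1)+(-3)) − (-4) = -4 → (-1,-4,-3)
replace slot 3: 2·((-1)+(-4)) − (-3) = -7 → (-1,-4,-7)

-1,-4,-7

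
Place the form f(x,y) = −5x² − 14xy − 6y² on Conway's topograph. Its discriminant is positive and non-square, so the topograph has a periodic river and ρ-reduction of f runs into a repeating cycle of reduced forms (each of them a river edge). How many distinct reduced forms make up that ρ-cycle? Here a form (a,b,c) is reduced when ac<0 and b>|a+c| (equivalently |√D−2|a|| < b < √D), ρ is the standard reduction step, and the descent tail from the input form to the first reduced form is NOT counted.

D = 76, ⌊√D⌋ = 8
descent: ρ → (-6,2,3)
descent: ρ → (3,4,-5)  [lands on river]
river: ρ → (-5,6,2)
river: ρ → (2,6,-5)
river: ρ → (-5,4,3)
river: ρ → (3,8,-1)
river: ρ → (-1,8,3)
ρ-cycle length = 6 (tail of 2 descent steps not counted)

6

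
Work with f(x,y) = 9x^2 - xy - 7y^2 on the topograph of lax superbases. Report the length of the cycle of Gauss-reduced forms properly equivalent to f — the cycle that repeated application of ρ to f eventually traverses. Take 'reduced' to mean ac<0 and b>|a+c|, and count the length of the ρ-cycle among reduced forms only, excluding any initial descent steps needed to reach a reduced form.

D = 253, ⌊√D⌋ = 15
descent: ρ → (-7,15,1)  [lands on river]
river: ρ → (1,15,-7)
river: ρ → (-7,13,3)
river: ρ → (3,11,-11)
river: ρ → (-11,11,3)
river: ρ → (3,13,-7)
ρ-cycle length = 6 (tail of 1 descent step not counted)

6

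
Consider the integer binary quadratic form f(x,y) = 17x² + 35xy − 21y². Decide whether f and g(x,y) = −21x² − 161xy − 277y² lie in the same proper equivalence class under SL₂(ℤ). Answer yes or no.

D₁ = 2653, D₂ = 2653
river cycle of f (length 18): (-21, 49, 3), (3, 47, -37), (-37, 27, 13), (13, 51, -1), (-1, 51, 13), (13, 27, -37), (-37, 47, 3), (3, 49, -21), (-21, 35, 17), (17, 33, -23), … (8 more)
river cycle of g (length 18): (-21, 49, 3), (3, 47, -37), (-37, 27, 13), (13, 51, -1), (-1, 51, 13), (13, 27, -37), (-37, 47, 3), (3, 49, -21), (-21, 35, 17), (17, 33, -23), … (8 more)
cycles coincide ⇒ equivalent

yes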